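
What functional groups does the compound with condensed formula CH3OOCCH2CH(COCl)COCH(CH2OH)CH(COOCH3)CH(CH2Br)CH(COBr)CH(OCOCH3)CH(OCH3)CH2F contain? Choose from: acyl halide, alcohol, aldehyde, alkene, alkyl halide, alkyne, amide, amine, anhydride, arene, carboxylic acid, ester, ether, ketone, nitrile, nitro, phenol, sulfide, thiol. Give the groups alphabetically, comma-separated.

acyl halide, alcohol, alkyl halide, ester, ether, ketone

CH3O–C(=O)–: carbonyl C bonded to C and to –OCH3 → ester (not ketone + ether).
pendant –C(=O)X: carbonyl C bonded to C and halogen → acyl halide.
–C(=O)– with carbon on both sides → ketone.
pendant –CH2OH on an sp³ backbone C → alcohol.
pendant –COOCH3: carbonyl C bonded to C and –OCH3 → ester.
pendant –CH2X: halogen on sp³ carbon → alkyl halide.
pendant –C(=O)X: carbonyl C bonded to C and halogen → acyl halide.
pendant –OC(=O)CH3: an acyloxy group → ester.
pendant –OCH3: C–O–C with sp³ C, no adjacent C=O → ether.
halogen on an sp³ carbon → alkyl halide.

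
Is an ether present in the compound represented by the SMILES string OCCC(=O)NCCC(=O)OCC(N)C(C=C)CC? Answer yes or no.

Working along the chain:
  HOCH2: HO– on an sp³ carbon → alcohol.
  CH2CONHCH2: –C(=O)–N– linkage → amide (the N is not an amine).
  CH2COOCH2: –C(=O)–O–C with C on the carbonyl side → ester.
  CH(NH2): –NH2 on an sp³ carbon with no adjacent C=O → amine.
  CH(CH=CH2): pendant –CH=CH2: C=C double bond → alkene.
In CH2COOCH2, the C–O–C oxygen is adjacent to a C=O, so it belongs to an ester, not an ether.
The groups actually present are: alcohol, alkene, amide, amine, ester.

no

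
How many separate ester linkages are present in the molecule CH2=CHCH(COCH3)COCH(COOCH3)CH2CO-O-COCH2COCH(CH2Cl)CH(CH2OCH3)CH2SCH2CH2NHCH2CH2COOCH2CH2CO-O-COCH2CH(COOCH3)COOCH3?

4

Reading the structure from left to right:
  CH2=CH: C=C double bond → alkene.
  CH(COCH3): pendant –COCH3: carbonyl C bonded to two carbons → ketone.
  CO: –C(=O)– with carbon on both sides → ketone.
  CH(COOCH3): pendant –COOCH3: carbonyl C bonded to C and –OCH3 → ester.
  CH2CO-O-COCH2: two acyl groups sharing one oxygen, –C(=O)–O–C(=O)– → anhydride.
  CO: –C(=O)– with carbon on both sides → ketone.
  CH(CH2Cl): pendant –CH2X: halogen on sp³ carbon → alkyl halide.
  CH(CH2OCH3): pendant –CH2OCH3: C–O–C linkage → ether.
  CH2SCH2: C–S–C linkage → sulfide (thioether).
  CH2NHCH2: C–N–C with sp³ carbons and no adjacent C=O → amine (secondary).
  CH2COOCH2: –C(=O)–O–C with C on the carbonyl side → ester.
  CH2CO-O-COCH2: two acyl groups sharing one oxygen, –C(=O)–O–C(=O)– → anhydride.
  CH(COOCH3): pendant –COOCH3: carbonyl C bonded to C and –OCH3 → ester.
  COOCH3: –C(=O)OCH3: carbonyl C bonded to C and to –OCH3 → ester (not ketone + ether).
Ester appears at: CH(COOCH3), CH2COOCH2, CH(COOCH3), COOCH3 → 4.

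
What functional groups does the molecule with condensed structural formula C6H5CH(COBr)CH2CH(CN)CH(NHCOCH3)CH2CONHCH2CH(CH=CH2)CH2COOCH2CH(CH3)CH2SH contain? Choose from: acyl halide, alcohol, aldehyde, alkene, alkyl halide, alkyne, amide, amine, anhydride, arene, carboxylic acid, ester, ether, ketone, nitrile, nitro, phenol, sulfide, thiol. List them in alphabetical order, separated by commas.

acyl halide, alkene, amide, arene, ester, nitrile, thiol

Reading the structure from left to right:
  C6H5: C6H5– phenyl ring → arene.
  CH(COBr): pendant –C(=O)X: carbonyl C bonded to C and halogen → acyl halide.
  CH(CN): pendant –C≡N: nitrile.
  CH(NHCOCH3): pendant –NHC(=O)CH3: N bonded to a carbonyl → amide (not amine).
  CH2CONHCH2: –C(=O)–N– linkage → amide (the N is not an amine).
  CH(CH=CH2): pendant –CH=CH2: C=C double bond → alkene.
  CH2COOCH2: –C(=O)–O–C with C on the carbonyl side → ester.
  CH2SH: –SH on an sp³ carbon → thiol.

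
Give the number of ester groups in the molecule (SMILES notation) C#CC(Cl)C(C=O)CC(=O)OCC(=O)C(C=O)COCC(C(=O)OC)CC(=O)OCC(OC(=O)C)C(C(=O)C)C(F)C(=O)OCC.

5

Reading the structure from left to right:
  HC≡C: C≡C triple bond → alkyne.
  CH(Cl): halogen on an sp³ carbon → alkyl halide.
  CH(CHO): pendant –CHO: carbonyl C bonded to C and H → aldehyde.
  CH2COOCH2: –C(=O)–O–C with C on the carbonyl side → ester.
  CO: –C(=O)– with carbon on both sides → ketone.
  CH(CHO): pendant –CHO: carbonyl C bonded to C and H → aldehyde.
  CH2OCH2: C–O–C with sp³ carbons on both sides and no adjacent C=O → ether.
  CH(COOCH3): pendant –COOCH3: carbonyl C bonded to C and –OCH3 → ester.
  CH2COOCH2: –C(=O)–O–C with C on the carbonyl side → ester.
  CH(OCOCH3): pendant –OC(=O)CH3: an acyloxy group → ester.
  CH(COCH3): pendant –COCH3: carbonyl C bonded to two carbons → ketone.
  CH(F): halogen on an sp³ carbon → alkyl halide.
  COOCH2CH3: –C(=O)OCH2CH3: carbonyl C bonded to C and to –OEt → ester.
Ester appears at: CH2COOCH2, CH(COOCH3), CH2COOCH2, CH(OCOCH3), COOCH2CH3 → 5.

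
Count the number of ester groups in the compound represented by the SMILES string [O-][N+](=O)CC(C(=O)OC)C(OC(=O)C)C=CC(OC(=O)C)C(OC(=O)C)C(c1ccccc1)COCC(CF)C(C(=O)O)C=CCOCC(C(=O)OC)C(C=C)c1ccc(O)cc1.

5

Taking each segment in turn:
  O2NCH2: –NO2 on carbon → nitro group.
  CH(COOCH3): pendant –COOCH3: carbonyl C bonded to C and –OCH3 → ester.
  CH(OCOCH3): pendant –OC(=O)CH3: an acyloxy group → ester.
  CH=CH: C=C double bond → alkene.
  CH(OCOCH3): pendant –OC(=O)CH3: an acyloxy group → ester.
  CH(OCOCH3): pendant –OC(=O)CH3: an acyloxy group → ester.
  CH(C6H5): pendant –C6H5: benzene ring → arene.
  CH2OCH2: C–O–C with sp³ carbons on both sides and no adjacent C=O → ether.
  CH(CH2F): pendant –CH2X: halogen on sp³ carbon → alkyl halide.
  CH(COOH): pendant –COOH: carbonyl C bonded to C and –OH → carboxylic acid.
  CH=CH: C=C double bond → alkene.
  CH2OCH2: C–O–C with sp³ carbons on both sides and no adjacent C=O → ether.
  CH(COOCH3): pendant –COOCH3: carbonyl C bonded to C and –OCH3 → ester.
  CH(CH=CH2): pendant –CH=CH2: C=C double bond → alkene.
  C6H4OH: –OH attached directly to an aromatic ring → phenol (not alcohol); the ring itself is an arene.
Ester appears at: CH(COOCH3), CH(OCOCH3), CH(OCOCH3), CH(OCOCH3), CH(COOCH3) → 5.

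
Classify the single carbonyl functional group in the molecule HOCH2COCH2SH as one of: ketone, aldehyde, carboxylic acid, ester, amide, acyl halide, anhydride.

ketone

The carbonyl is in the CO segment: –C(=O)– with carbon on both sides → ketone.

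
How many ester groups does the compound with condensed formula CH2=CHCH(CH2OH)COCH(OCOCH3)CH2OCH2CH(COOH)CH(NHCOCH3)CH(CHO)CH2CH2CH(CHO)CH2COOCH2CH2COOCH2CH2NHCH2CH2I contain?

C=C double bond → alkene.
pendant –CH2OH on an sp³ backbone C → alcohol.
–C(=O)– with carbon on both sides → ketone.
pendant –OC(=O)CH3: an acyloxy group → ester.
C–O–C with sp³ carbons on both sides and no adjacent C=O → ether.
pendant –COOH: carbonyl C bonded to C and –OH → carboxylic acid.
pendant –NHC(=O)CH3: N bonded to a carbonyl → amide (not amine).
pendant –CHO: carbonyl C bonded to C and H → aldehyde.
pendant –CHO: carbonyl C bonded to C and H → aldehyde.
–C(=O)–O–C with C on the carbonyl side → ester.
–C(=O)–O–C with C on the carbonyl side → ester.
C–N–C with sp³ carbons and no adjacent C=O → amine (secondary).
halogen on an sp³ carbon → alkyl halide.
Ester appears at: CH(OCOCH3), CH2COOCH2, CH2COOCH2 → 3.

3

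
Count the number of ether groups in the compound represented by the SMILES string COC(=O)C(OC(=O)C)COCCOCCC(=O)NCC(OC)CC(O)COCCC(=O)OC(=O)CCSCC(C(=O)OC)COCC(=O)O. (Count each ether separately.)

CH3O–C(=O)–: carbonyl C bonded to C and to –OCH3 → ester (not ketone + ether).
pendant –OC(=O)CH3: an acyloxy group → ester.
C–O–C with sp³ carbons on both sides and no adjacent C=O → ether.
C–O–C with sp³ carbons on both sides and no adjacent C=O → ether.
–C(=O)–N– linkage → amide (the N is not an amine).
pendant –OCH3: C–O–C with sp³ C, no adjacent C=O → ether.
–OH on an sp³ carbon → alcohol (secondary).
C–O–C with sp³ carbons on both sides and no adjacent C=O → ether.
two acyl groups sharing one oxygen, –C(=O)–O–C(=O)– → anhydride.
C–S–C linkage → sulfide (thioether).
pendant –COOCH3: carbonyl C bonded to C and –OCH3 → ester.
C–O–C with sp³ carbons on both sides and no adjacent C=O → ether.
–COOH: carbonyl C bonded to –OH and C → carboxylic acid (the –OH is not a separate alcohol).
Ether appears at: CH2OCH2, CH2OCH2, CH(OCH3), CH2OCH2, CH2OCH2 → 5.

5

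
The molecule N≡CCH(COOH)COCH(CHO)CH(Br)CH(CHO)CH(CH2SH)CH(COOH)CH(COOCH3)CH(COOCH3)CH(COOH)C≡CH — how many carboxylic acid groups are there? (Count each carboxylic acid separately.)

3

Working along the chain:
  N≡C: N≡C–: carbon triple-bonded to nitrogen → nitrile.
  CH(COOH): pendant –COOH: carbonyl C bonded to C and –OH → carboxylic acid.
  CO: –C(=O)– with carbon on both sides → ketone.
  CH(CHO): pendant –CHO: carbonyl C bonded to C and H → aldehyde.
  CH(Br): halogen on an sp³ carbon → alkyl halide.
  CH(CHO): pendant –CHO: carbonyl C bonded to C and H → aldehyde.
  CH(CH2SH): pendant –CH2SH → thiol.
  CH(COOH): pendant –COOH: carbonyl C bonded to C and –OH → carboxylic acid.
  CH(COOCH3): pendant –COOCH3: carbonyl C bonded to C and –OCH3 → ester.
  CH(COOCH3): pendant –COOCH3: carbonyl C bonded to C and –OCH3 → ester.
  CH(COOH): pendant –COOH: carbonyl C bonded to C and –OH → carboxylic acid.
  C≡CH: C≡C triple bond → alkyne.
Carboxylic acid appears at: CH(COOH), CH(COOH), CH(COOH) → 3.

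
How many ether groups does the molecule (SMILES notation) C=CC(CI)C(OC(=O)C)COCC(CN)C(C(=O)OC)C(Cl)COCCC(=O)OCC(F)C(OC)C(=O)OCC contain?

Taking each segment in turn:
  CH2=CH: C=C double bond → alkene.
  CH(CH2I): pendant –CH2X: halogen on sp³ carbon → alkyl halide.
  CH(OCOCH3): pendant –OC(=O)CH3: an acyloxy group → ester.
  CH2OCH2: C–O–C with sp³ carbons on both sides and no adjacent C=O → ether.
  CH(CH2NH2): pendant –CH2NH2: N on sp³ C, no adjacent C=O → amine.
  CH(COOCH3): pendant –COOCH3: carbonyl C bonded to C and –OCH3 → ester.
  CH(Cl): halogen on an sp³ carbon → alkyl halide.
  CH2OCH2: C–O–C with sp³ carbons on both sides and no adjacent C=O → ether.
  CH2COOCH2: –C(=O)–O–C with C on the carbonyl side → ester.
  CH(F): halogen on an sp³ carbon → alkyl halide.
  CH(OCH3): pendant –OCH3: C–O–C with sp³ C, no adjacent C=O → ether.
  COOCH2CH3: –C(=O)OCH2CH3: carbonyl C bonded to C and to –OEt → ester.
Ether appears at: CH2OCH2, CH2OCH2, CH(OCH3) → 3.

3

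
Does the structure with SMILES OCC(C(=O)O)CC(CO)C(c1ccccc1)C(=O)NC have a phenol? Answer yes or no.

Reading the structure from left to right:
  HOCH2: HO– on an sp³ carbon → alcohol.
  CH(COOH): pendant –COOH: carbonyl C bonded to C and –OH → carboxylic acid.
  CH(CH2OH): pendant –CH2OH on an sp³ backbone C → alcohol.
  CH(C6H5): pendant –C6H5: benzene ring → arene.
  CONHCH3: –C(=O)NHCH3: carbonyl C bonded to C and to N → amide (the N is not an amine).
In each of HOCH2 and CH(CH2OH), the –OH is on an sp³ carbon, not on an aromatic ring, so it is an alcohol.
The groups actually present are: alcohol, amide, arene, carboxylic acid.

no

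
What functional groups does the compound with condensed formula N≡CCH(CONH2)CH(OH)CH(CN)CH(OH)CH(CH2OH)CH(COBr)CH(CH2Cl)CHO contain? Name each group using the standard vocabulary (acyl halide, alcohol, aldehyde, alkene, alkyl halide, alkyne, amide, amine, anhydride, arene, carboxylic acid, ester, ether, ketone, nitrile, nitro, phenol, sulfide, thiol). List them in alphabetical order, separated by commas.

Working along the chain:
  N≡C: N≡C–: carbon triple-bonded to nitrogen → nitrile.
  CH(CONH2): pendant –CONH2: carbonyl C bonded to C and N → amide.
  CH(OH): –OH on an sp³ carbon → alcohol (secondary).
  CH(CN): pendant –C≡N: nitrile.
  CH(OH): –OH on an sp³ carbon → alcohol (secondary).
  CH(CH2OH): pendant –CH2OH on an sp³ backbone C → alcohol.
  CH(COBr): pendant –C(=O)X: carbonyl C bonded to C and halogen → acyl halide.
  CH(CH2Cl): pendant –CH2X: halogen on sp³ carbon → alkyl halide.
  CHO: terminal –CHO: carbonyl C bonded to H and C → aldehyde.

acyl halide, alcohol, aldehyde, alkyl halide, amide, nitrile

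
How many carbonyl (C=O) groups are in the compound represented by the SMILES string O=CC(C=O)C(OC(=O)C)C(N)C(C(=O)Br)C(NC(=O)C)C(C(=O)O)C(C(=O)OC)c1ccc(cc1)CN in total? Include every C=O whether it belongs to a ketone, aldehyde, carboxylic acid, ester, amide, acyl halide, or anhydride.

OHC: aldehyde, 1 C=O (running total 1).
CH(CHO): aldehyde, 1 C=O (running total 2).
CH(OCOCH3): ester, 1 C=O (running total 3).
CH(COBr): acyl halide, 1 C=O (running total 4).
CH(NHCOCH3): amide, 1 C=O (running total 5).
CH(COOH): carboxylic acid, 1 C=O (running total 6).
CH(COOCH3): ester, 1 C=O (running total 7).

7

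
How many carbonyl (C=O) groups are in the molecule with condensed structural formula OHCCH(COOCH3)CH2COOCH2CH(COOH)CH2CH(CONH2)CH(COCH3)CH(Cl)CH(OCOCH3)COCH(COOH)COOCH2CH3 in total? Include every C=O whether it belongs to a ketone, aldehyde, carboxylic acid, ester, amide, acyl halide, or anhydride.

OHC: aldehyde, 1 C=O (running total 1).
CH(COOCH3): ester, 1 C=O (running total 2).
CH2COOCH2: ester, 1 C=O (running total 3).
CH(COOH): carboxylic acid, 1 C=O (running total 4).
CH(CONH2): amide, 1 C=O (running total 5).
CH(COCH3): ketone, 1 C=O (running total 6).
CH(OCOCH3): ester, 1 C=O (running total 7).
CO: ketone, 1 C=O (running total 8).
CH(COOH): carboxylic acid, 1 C=O (running total 9).
COOCH2CH3: ester, 1 C=O (running total 10).

10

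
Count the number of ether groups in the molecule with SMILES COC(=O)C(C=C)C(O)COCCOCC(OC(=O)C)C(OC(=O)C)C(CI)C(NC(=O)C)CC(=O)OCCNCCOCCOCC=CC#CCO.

CH3O–C(=O)–: carbonyl C bonded to C and to –OCH3 → ester (not ketone + ether).
pendant –CH=CH2: C=C double bond → alkene.
–OH on an sp³ carbon → alcohol (secondary).
C–O–C with sp³ carbons on both sides and no adjacent C=O → ether.
C–O–C with sp³ carbons on both sides and no adjacent C=O → ether.
pendant –OC(=O)CH3: an acyloxy group → ester.
pendant –OC(=O)CH3: an acyloxy group → ester.
pendant –CH2X: halogen on sp³ carbon → alkyl halide.
pendant –NHC(=O)CH3: N bonded to a carbonyl → amide (not amine).
–C(=O)–O–C with C on the carbonyl side → ester.
C–N–C with sp³ carbons and no adjacent C=O → amine (secondary).
C–O–C with sp³ carbons on both sides and no adjacent C=O → ether.
C–O–C with sp³ carbons on both sides and no adjacent C=O → ether.
C=C double bond → alkene.
C≡C triple bond → alkyne.
–OH on an sp³ carbon → alcohol.
Ether appears at: CH2OCH2, CH2OCH2, CH2OCH2, CH2OCH2 → 4.

4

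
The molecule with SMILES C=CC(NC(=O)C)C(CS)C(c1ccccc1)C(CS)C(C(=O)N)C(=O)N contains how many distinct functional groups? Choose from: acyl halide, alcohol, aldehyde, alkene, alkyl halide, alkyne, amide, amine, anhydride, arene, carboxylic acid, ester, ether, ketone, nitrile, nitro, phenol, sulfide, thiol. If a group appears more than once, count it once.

Taking each segment in turn:
  CH2=CH: C=C double bond → alkene.
  CH(NHCOCH3): pendant –NHC(=O)CH3: N bonded to a carbonyl → amide (not amine).
  CH(CH2SH): pendant –CH2SH → thiol.
  CH(C6H5): pendant –C6H5: benzene ring → arene.
  CH(CH2SH): pendant –CH2SH → thiol.
  CH(CONH2): pendant –CONH2: carbonyl C bonded to C and N → amide.
  CONH2: –C(=O)NH2: carbonyl C bonded to C and to N → amide (the N is not a separate amine).
Distinct types present: alkene, amide, arene, thiol.

4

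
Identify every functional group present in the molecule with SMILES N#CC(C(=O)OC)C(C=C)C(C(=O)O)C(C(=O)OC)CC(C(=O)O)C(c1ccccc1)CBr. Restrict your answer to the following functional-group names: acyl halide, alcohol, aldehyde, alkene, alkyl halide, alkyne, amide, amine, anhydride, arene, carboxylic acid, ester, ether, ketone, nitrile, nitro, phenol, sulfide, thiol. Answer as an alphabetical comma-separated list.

alkene, alkyl halide, arene, carboxylic acid, ester, nitrile

Working along the chain:
  N≡C: N≡C–: carbon triple-bonded to nitrogen → nitrile.
  CH(COOCH3): pendant –COOCH3: carbonyl C bonded to C and –OCH3 → ester.
  CH(CH=CH2): pendant –CH=CH2: C=C double bond → alkene.
  CH(COOH): pendant –COOH: carbonyl C bonded to C and –OH → carboxylic acid.
  CH(COOCH3): pendant –COOCH3: carbonyl C bonded to C and –OCH3 → ester.
  CH(COOH): pendant –COOH: carbonyl C bonded to C and –OH → carboxylic acid.
  CH(C6H5): pendant –C6H5: benzene ring → arene.
  CH2Br: halogen on an sp³ carbon → alkyl halide.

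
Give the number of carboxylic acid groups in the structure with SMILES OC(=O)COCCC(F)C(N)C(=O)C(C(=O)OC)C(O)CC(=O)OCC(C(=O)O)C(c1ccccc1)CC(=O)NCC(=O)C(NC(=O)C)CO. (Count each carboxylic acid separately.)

Working along the chain:
  HOOC: –COOH: carbonyl C bonded to –OH and C → carboxylic acid (the –OH is not a separate alcohol).
  CH2OCH2: C–O–C with sp³ carbons on both sides and no adjacent C=O → ether.
  CH(F): halogen on an sp³ carbon → alkyl halide.
  CH(NH2): –NH2 on an sp³ carbon with no adjacent C=O → amine.
  CO: –C(=O)– with carbon on both sides → ketone.
  CH(COOCH3): pendant –COOCH3: carbonyl C bonded to C and –OCH3 → ester.
  CH(OH): –OH on an sp³ carbon → alcohol (secondary).
  CH2COOCH2: –C(=O)–O–C with C on the carbonyl side → ester.
  CH(COOH): pendant –COOH: carbonyl C bonded to C and –OH → carboxylic acid.
  CH(C6H5): pendant –C6H5: benzene ring → arene.
  CH2CONHCH2: –C(=O)–N– linkage → amide (the N is not an amine).
  CO: –C(=O)– with carbon on both sides → ketone.
  CH(NHCOCH3): pendant –NHC(=O)CH3: N bonded to a carbonyl → amide (not amine).
  CH2OH: –OH on an sp³ carbon → alcohol.
Carboxylic acid appears at: HOOC, CH(COOH) → 2.

2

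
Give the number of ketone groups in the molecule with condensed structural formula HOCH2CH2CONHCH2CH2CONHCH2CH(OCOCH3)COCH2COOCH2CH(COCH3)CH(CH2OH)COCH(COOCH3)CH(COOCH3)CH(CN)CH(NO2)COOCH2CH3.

3

HO– on an sp³ carbon → alcohol.
–C(=O)–N– linkage → amide (the N is not an amine).
–C(=O)–N– linkage → amide (the N is not an amine).
pendant –OC(=O)CH3: an acyloxy group → ester.
–C(=O)– with carbon on both sides → ketone.
–C(=O)–O–C with C on the carbonyl side → ester.
pendant –COCH3: carbonyl C bonded to two carbons → ketone.
pendant –CH2OH on an sp³ backbone C → alcohol.
–C(=O)– with carbon on both sides → ketone.
pendant –COOCH3: carbonyl C bonded to C and –OCH3 → ester.
pendant –COOCH3: carbonyl C bonded to C and –OCH3 → ester.
pendant –C≡N: nitrile.
–NO2 on an sp³ carbon → nitro (the N=O is not a carbonyl).
–C(=O)OCH2CH3: carbonyl C bonded to C and to –OEt → ester.
Ketone appears at: CO, CH(COCH3), CO → 3.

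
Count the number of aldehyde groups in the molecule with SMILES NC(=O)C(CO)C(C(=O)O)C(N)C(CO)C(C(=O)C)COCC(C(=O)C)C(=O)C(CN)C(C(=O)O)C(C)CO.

0

Taking each segment in turn:
  H2NCO: –C(=O)NH2: carbonyl C bonded to C and to N → amide (the N is not a separate amine).
  CH(CH2OH): pendant –CH2OH on an sp³ backbone C → alcohol.
  CH(COOH): pendant –COOH: carbonyl C bonded to C and –OH → carboxylic acid.
  CH(NH2): –NH2 on an sp³ carbon with no adjacent C=O → amine.
  CH(CH2OH): pendant –CH2OH on an sp³ backbone C → alcohol.
  CH(COCH3): pendant –COCH3: carbonyl C bonded to two carbons → ketone.
  CH2OCH2: C–O–C with sp³ carbons on both sides and no adjacent C=O → ether.
  CH(COCH3): pendant –COCH3: carbonyl C bonded to two carbons → ketone.
  CO: –C(=O)– with carbon on both sides → ketone.
  CH(CH2NH2): pendant –CH2NH2: N on sp³ C, no adjacent C=O → amine.
  CH(COOH): pendant –COOH: carbonyl C bonded to C and –OH → carboxylic acid.
  CH2OH: –OH on an sp³ carbon → alcohol.
No segment is a aldehyde: CH(COOH) is carboxylic acid, not aldehyde; CH(COCH3) is ketone, not aldehyde; CH(COCH3) is ketone, not aldehyde. → 0.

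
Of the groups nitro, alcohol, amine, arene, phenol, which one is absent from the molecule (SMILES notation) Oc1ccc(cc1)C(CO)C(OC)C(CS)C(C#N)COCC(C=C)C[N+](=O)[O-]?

amine

alcohol: present (CH(CH2OH) — pendant –CH2OH on an sp³ backbone C → alcohol).
arene: present (HOC6H4 — –OH attached directly to an aromatic ring → phenol (not alcohol); the ring itself is an arene).
phenol: present (HOC6H4 — –OH attached directly to an aromatic ring → phenol (not alcohol); the ring itself is an arene).
nitro: present (CH2NO2 — –NO2 on carbon → nitro group).
amine: no segment matches this pattern.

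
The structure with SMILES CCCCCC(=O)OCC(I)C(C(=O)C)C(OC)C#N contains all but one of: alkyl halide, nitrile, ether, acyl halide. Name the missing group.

acyl halide

ether: present (CH(OCH3) — pendant –OCH3: C–O–C with sp³ C, no adjacent C=O → ether).
alkyl halide: present (CH(I) — halogen on an sp³ carbon → alkyl halide).
nitrile: present (CN — –C≡N: carbon triple-bonded to nitrogen → nitrile).
acyl halide: no segment matches this pattern.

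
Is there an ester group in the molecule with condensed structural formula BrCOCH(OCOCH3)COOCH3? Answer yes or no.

yes

–C(=O)Br: carbonyl C bonded to C and to a halogen → acyl halide (not alkyl halide).
pendant –OC(=O)CH3: an acyloxy group → ester.
–C(=O)OCH3: carbonyl C bonded to C and to –OCH3 → ester (not ketone + ether).
The CH(OCOCH3) segment supplies the ester: pendant –OC(=O)CH3: an acyloxy group → ester.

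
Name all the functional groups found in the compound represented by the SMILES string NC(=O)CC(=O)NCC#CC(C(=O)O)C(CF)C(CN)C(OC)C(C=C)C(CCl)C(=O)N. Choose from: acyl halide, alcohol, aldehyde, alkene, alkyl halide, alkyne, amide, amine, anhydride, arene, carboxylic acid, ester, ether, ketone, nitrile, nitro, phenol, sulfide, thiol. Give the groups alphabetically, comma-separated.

alkene, alkyl halide, alkyne, amide, amine, carboxylic acid, ether

–C(=O)NH2: carbonyl C bonded to C and to N → amide (the N is not a separate amine).
–C(=O)–N– linkage → amide (the N is not an amine).
C≡C triple bond → alkyne.
pendant –COOH: carbonyl C bonded to C and –OH → carboxylic acid.
pendant –CH2X: halogen on sp³ carbon → alkyl halide.
pendant –CH2NH2: N on sp³ C, no adjacent C=O → amine.
pendant –OCH3: C–O–C with sp³ C, no adjacent C=O → ether.
pendant –CH=CH2: C=C double bond → alkene.
pendant –CH2X: halogen on sp³ carbon → alkyl halide.
–C(=O)NH2: carbonyl C bonded to C and to N → amide (the N is not a separate amine).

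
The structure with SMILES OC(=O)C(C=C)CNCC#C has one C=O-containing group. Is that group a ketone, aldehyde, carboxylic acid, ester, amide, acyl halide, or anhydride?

carboxylic acid

The carbonyl is in the HOOC segment: –COOH: carbonyl C bonded to –OH and C → carboxylic acid (the –OH is not a separate alcohol).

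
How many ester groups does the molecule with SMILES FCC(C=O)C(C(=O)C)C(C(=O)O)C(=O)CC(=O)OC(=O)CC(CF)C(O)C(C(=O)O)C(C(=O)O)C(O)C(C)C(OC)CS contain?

Taking each segment in turn:
  FCH2: halogen on an sp³ carbon → alkyl halide.
  CH(CHO): pendant –CHO: carbonyl C bonded to C and H → aldehyde.
  CH(COCH3): pendant –COCH3: carbonyl C bonded to two carbons → ketone.
  CH(COOH): pendant –COOH: carbonyl C bonded to C and –OH → carboxylic acid.
  CO: –C(=O)– with carbon on both sides → ketone.
  CH2CO-O-COCH2: two acyl groups sharing one oxygen, –C(=O)–O–C(=O)– → anhydride.
  CH(CH2F): pendant –CH2X: halogen on sp³ carbon → alkyl halide.
  CH(OH): –OH on an sp³ carbon → alcohol (secondary).
  CH(COOH): pendant –COOH: carbonyl C bonded to C and –OH → carboxylic acid.
  CH(COOH): pendant –COOH: carbonyl C bonded to C and –OH → carboxylic acid.
  CH(OH): –OH on an sp³ carbon → alcohol (secondary).
  CH(OCH3): pendant –OCH3: C–O–C with sp³ C, no adjacent C=O → ether.
  CH2SH: –SH on an sp³ carbon → thiol.
No segment is a ester: CH(COCH3) is ketone, not ester; CH(COOH) is carboxylic acid, not ester; CO is ketone, not ester. → 0.

0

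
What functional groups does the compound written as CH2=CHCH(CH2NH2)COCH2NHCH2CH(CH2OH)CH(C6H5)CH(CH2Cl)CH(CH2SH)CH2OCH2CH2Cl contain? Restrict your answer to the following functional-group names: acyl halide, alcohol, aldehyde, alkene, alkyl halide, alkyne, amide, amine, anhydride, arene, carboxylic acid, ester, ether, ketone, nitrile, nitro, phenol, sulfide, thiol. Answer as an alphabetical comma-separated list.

C=C double bond → alkene.
pendant –CH2NH2: N on sp³ C, no adjacent C=O → amine.
–C(=O)– with carbon on both sides → ketone.
C–N–C with sp³ carbons and no adjacent C=O → amine (secondary).
pendant –CH2OH on an sp³ backbone C → alcohol.
pendant –C6H5: benzene ring → arene.
pendant –CH2X: halogen on sp³ carbon → alkyl halide.
pendant –CH2SH → thiol.
C–O–C with sp³ carbons on both sides and no adjacent C=O → ether.
halogen on an sp³ carbon → alkyl halide.

alcohol, alkene, alkyl halide, amine, arene, ether, ketone, thiol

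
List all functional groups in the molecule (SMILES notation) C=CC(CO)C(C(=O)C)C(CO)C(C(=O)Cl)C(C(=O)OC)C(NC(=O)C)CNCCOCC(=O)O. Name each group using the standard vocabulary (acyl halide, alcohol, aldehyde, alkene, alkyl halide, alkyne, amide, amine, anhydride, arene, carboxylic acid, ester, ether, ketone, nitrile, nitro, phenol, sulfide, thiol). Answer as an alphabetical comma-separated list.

Working along the chain:
  CH2=CH: C=C double bond → alkene.
  CH(CH2OH): pendant –CH2OH on an sp³ backbone C → alcohol.
  CH(COCH3): pendant –COCH3: carbonyl C bonded to two carbons → ketone.
  CH(CH2OH): pendant –CH2OH on an sp³ backbone C → alcohol.
  CH(COCl): pendant –C(=O)X: carbonyl C bonded to C and halogen → acyl halide.
  CH(COOCH3): pendant –COOCH3: carbonyl C bonded to C and –OCH3 → ester.
  CH(NHCOCH3): pendant –NHC(=O)CH3: N bonded to a carbonyl → amide (not amine).
  CH2NHCH2: C–N–C with sp³ carbons and no adjacent C=O → amine (secondary).
  CH2OCH2: C–O–C with sp³ carbons on both sides and no adjacent C=O → ether.
  COOH: –COOH: carbonyl C bonded to –OH and C → carboxylic acid (the –OH is not a separate alcohol).

acyl halide, alcohol, alkene, amide, amine, carboxylic acid, ester, ether, ketone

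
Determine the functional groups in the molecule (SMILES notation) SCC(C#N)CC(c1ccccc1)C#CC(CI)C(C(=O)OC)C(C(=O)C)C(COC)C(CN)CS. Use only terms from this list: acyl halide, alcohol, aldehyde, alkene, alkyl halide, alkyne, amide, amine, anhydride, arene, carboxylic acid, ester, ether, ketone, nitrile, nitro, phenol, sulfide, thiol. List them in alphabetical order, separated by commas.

Working along the chain:
  HSCH2: –SH on an sp³ carbon → thiol.
  CH(CN): pendant –C≡N: nitrile.
  CH(C6H5): pendant –C6H5: benzene ring → arene.
  C≡C: C≡C triple bond → alkyne.
  CH(CH2I): pendant –CH2X: halogen on sp³ carbon → alkyl halide.
  CH(COOCH3): pendant –COOCH3: carbonyl C bonded to C and –OCH3 → ester.
  CH(COCH3): pendant –COCH3: carbonyl C bonded to two carbons → ketone.
  CH(CH2OCH3): pendant –CH2OCH3: C–O–C linkage → ether.
  CH(CH2NH2): pendant –CH2NH2: N on sp³ C, no adjacent C=O → amine.
  CH2SH: –SH on an sp³ carbon → thiol.

alkyl halide, alkyne, amine, arene, ester, ether, ketone, nitrile, thiol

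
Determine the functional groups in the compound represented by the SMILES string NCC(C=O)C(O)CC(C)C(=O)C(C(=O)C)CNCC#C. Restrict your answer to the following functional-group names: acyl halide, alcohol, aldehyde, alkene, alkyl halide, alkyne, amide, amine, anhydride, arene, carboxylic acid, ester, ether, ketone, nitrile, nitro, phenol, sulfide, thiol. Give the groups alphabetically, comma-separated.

alcohol, aldehyde, alkyne, amine, ketone

–NH2 on an sp³ carbon with no adjacent C=O → amine.
pendant –CHO: carbonyl C bonded to C and H → aldehyde.
–OH on an sp³ carbon → alcohol (secondary).
–C(=O)– with carbon on both sides → ketone.
pendant –COCH3: carbonyl C bonded to two carbons → ketone.
C–N–C with sp³ carbons and no adjacent C=O → amine (secondary).
C≡C triple bond → alkyne.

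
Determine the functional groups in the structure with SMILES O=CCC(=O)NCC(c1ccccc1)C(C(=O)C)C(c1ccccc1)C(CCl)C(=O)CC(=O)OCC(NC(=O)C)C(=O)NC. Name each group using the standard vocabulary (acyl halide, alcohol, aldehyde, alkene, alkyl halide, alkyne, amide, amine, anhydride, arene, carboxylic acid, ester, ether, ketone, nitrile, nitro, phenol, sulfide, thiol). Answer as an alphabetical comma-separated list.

aldehyde, alkyl halide, amide, arene, ester, ketone

terminal –CHO: carbonyl C bonded to H and C → aldehyde.
–C(=O)–N– linkage → amide (the N is not an amine).
pendant –C6H5: benzene ring → arene.
pendant –COCH3: carbonyl C bonded to two carbons → ketone.
pendant –C6H5: benzene ring → arene.
pendant –CH2X: halogen on sp³ carbon → alkyl halide.
–C(=O)– with carbon on both sides → ketone.
–C(=O)–O–C with C on the carbonyl side → ester.
pendant –NHC(=O)CH3: N bonded to a carbonyl → amide (not amine).
–C(=O)NHCH3: carbonyl C bonded to C and to N → amide (the N is not an amine).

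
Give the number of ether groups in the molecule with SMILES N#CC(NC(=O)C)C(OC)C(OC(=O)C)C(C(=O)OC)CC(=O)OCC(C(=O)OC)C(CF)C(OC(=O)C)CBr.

1

N≡C–: carbon triple-bonded to nitrogen → nitrile.
pendant –NHC(=O)CH3: N bonded to a carbonyl → amide (not amine).
pendant –OCH3: C–O–C with sp³ C, no adjacent C=O → ether.
pendant –OC(=O)CH3: an acyloxy group → ester.
pendant –COOCH3: carbonyl C bonded to C and –OCH3 → ester.
–C(=O)–O–C with C on the carbonyl side → ester.
pendant –COOCH3: carbonyl C bonded to C and –OCH3 → ester.
pendant –CH2X: halogen on sp³ carbon → alkyl halide.
pendant –OC(=O)CH3: an acyloxy group → ester.
halogen on an sp³ carbon → alkyl halide.
Ether appears at: CH(OCH3) → 1.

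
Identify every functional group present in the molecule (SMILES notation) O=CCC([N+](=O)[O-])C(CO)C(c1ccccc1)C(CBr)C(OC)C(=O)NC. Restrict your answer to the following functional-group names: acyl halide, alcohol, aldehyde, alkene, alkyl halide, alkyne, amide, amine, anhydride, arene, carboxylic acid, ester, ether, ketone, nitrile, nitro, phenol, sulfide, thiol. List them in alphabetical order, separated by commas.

terminal –CHO: carbonyl C bonded to H and C → aldehyde.
–NO2 on an sp³ carbon → nitro (the N=O is not a carbonyl).
pendant –CH2OH on an sp³ backbone C → alcohol.
pendant –C6H5: benzene ring → arene.
pendant –CH2X: halogen on sp³ carbon → alkyl halide.
pendant –OCH3: C–O–C with sp³ C, no adjacent C=O → ether.
–C(=O)NHCH3: carbonyl C bonded to C and to N → amide (the N is not an amine).

alcohol, aldehyde, alkyl halide, amide, arene, ether, nitro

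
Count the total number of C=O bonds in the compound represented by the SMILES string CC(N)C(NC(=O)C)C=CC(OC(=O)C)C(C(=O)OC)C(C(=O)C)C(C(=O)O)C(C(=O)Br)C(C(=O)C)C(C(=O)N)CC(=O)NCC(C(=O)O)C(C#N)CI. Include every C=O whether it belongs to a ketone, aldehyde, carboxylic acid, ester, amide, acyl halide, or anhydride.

10

CH(NHCOCH3): amide, 1 C=O (running total 1).
CH(OCOCH3): ester, 1 C=O (running total 2).
CH(COOCH3): ester, 1 C=O (running total 3).
CH(COCH3): ketone, 1 C=O (running total 4).
CH(COOH): carboxylic acid, 1 C=O (running total 5).
CH(COBr): acyl halide, 1 C=O (running total 6).
CH(COCH3): ketone, 1 C=O (running total 7).
CH(CONH2): amide, 1 C=O (running total 8).
CH2CONHCH2: amide, 1 C=O (running total 9).
CH(COOH): carboxylic acid, 1 C=O (running total 10).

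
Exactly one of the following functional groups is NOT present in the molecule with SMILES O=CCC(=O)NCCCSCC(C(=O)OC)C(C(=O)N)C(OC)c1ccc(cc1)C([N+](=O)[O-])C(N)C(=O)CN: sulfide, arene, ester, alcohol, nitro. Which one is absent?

arene: present (C6H4 — para-disubstituted benzene ring → arene).
nitro: present (CH(NO2) — –NO2 on an sp³ carbon → nitro (the N=O is not a carbonyl)).
sulfide: present (CH2SCH2 — C–S–C linkage → sulfide (thioether)).
ester: present (CH(COOCH3) — pendant –COOCH3: carbonyl C bonded to C and –OCH3 → ester).
alcohol: no segment matches this pattern.

alcohol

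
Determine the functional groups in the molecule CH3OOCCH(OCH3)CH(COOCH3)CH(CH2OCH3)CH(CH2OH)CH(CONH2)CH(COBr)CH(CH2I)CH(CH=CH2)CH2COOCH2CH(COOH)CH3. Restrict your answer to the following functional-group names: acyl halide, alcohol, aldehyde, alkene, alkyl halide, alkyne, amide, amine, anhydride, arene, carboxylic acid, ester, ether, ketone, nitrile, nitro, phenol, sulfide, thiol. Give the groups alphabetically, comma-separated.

acyl halide, alcohol, alkene, alkyl halide, amide, carboxylic acid, ester, ether

Reading the structure from left to right:
  CH3OOC: CH3O–C(=O)–: carbonyl C bonded to C and to –OCH3 → ester (not ketone + ether).
  CH(OCH3): pendant –OCH3: C–O–C with sp³ C, no adjacent C=O → ether.
  CH(COOCH3): pendant –COOCH3: carbonyl C bonded to C and –OCH3 → ester.
  CH(CH2OCH3): pendant –CH2OCH3: C–O–C linkage → ether.
  CH(CH2OH): pendant –CH2OH on an sp³ backbone C → alcohol.
  CH(CONH2): pendant –CONH2: carbonyl C bonded to C and N → amide.
  CH(COBr): pendant –C(=O)X: carbonyl C bonded to C and halogen → acyl halide.
  CH(CH2I): pendant –CH2X: halogen on sp³ carbon → alkyl halide.
  CH(CH=CH2): pendant –CH=CH2: C=C double bond → alkene.
  CH2COOCH2: –C(=O)–O–C with C on the carbonyl side → ester.
  CH(COOH): pendant –COOH: carbonyl C bonded to C and –OH → carboxylic acid.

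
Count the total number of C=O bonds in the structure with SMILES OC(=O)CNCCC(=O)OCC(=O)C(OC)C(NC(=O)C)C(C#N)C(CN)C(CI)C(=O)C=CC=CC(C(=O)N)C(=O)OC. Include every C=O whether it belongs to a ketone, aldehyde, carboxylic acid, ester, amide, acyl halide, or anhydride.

HOOC: carboxylic acid, 1 C=O (running total 1).
CH2COOCH2: ester, 1 C=O (running total 2).
CO: ketone, 1 C=O (running total 3).
CH(NHCOCH3): amide, 1 C=O (running total 4).
CO: ketone, 1 C=O (running total 5).
CH(CONH2): amide, 1 C=O (running total 6).
COOCH3: ester, 1 C=O (running total 7).

7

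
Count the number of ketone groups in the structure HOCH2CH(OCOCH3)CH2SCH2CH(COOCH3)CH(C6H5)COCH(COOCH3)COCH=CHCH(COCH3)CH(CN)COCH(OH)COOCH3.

4

Reading the structure from left to right:
  HOCH2: HO– on an sp³ carbon → alcohol.
  CH(OCOCH3): pendant –OC(=O)CH3: an acyloxy group → ester.
  CH2SCH2: C–S–C linkage → sulfide (thioether).
  CH(COOCH3): pendant –COOCH3: carbonyl C bonded to C and –OCH3 → ester.
  CH(C6H5): pendant –C6H5: benzene ring → arene.
  CO: –C(=O)– with carbon on both sides → ketone.
  CH(COOCH3): pendant –COOCH3: carbonyl C bonded to C and –OCH3 → ester.
  CO: –C(=O)– with carbon on both sides → ketone.
  CH=CH: C=C double bond → alkene.
  CH(COCH3): pendant –COCH3: carbonyl C bonded to two carbons → ketone.
  CH(CN): pendant –C≡N: nitrile.
  CO: –C(=O)– with carbon on both sides → ketone.
  CH(OH): –OH on an sp³ carbon → alcohol (secondary).
  COOCH3: –C(=O)OCH3: carbonyl C bonded to C and to –OCH3 → ester (not ketone + ether).
Ketone appears at: CO, CO, CH(COCH3), CO → 4.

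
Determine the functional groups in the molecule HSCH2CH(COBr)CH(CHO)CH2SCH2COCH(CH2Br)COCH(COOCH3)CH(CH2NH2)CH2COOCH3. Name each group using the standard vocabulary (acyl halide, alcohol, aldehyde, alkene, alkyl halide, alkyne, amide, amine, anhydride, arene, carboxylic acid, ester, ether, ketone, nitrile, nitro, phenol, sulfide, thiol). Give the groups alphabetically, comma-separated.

acyl halide, aldehyde, alkyl halide, amine, ester, ketone, sulfide, thiol

Working along the chain:
  HSCH2: –SH on an sp³ carbon → thiol.
  CH(COBr): pendant –C(=O)X: carbonyl C bonded to C and halogen → acyl halide.
  CH(CHO): pendant –CHO: carbonyl C bonded to C and H → aldehyde.
  CH2SCH2: C–S–C linkage → sulfide (thioether).
  CO: –C(=O)– with carbon on both sides → ketone.
  CH(CH2Br): pendant –CH2X: halogen on sp³ carbon → alkyl halide.
  CO: –C(=O)– with carbon on both sides → ketone.
  CH(COOCH3): pendant –COOCH3: carbonyl C bonded to C and –OCH3 → ester.
  CH(CH2NH2): pendant –CH2NH2: N on sp³ C, no adjacent C=O → amine.
  COOCH3: –C(=O)OCH3: carbonyl C bonded to C and to –OCH3 → ester (not ketone + ether).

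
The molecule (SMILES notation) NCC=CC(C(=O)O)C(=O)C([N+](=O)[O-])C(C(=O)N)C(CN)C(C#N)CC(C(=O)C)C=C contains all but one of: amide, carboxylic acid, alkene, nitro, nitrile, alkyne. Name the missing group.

nitro: present (CH(NO2) — –NO2 on an sp³ carbon → nitro (the N=O is not a carbonyl)).
amide: present (CH(CONH2) — pendant –CONH2: carbonyl C bonded to C and N → amide).
alkene: present (CH=CH — C=C double bond → alkene).
nitrile: present (CH(CN) — pendant –C≡N: nitrile).
carboxylic acid: present (CH(COOH) — pendant –COOH: carbonyl C bonded to C and –OH → carboxylic acid).
alkyne: absent. In CH(CN), the triple bond is C≡N, not C≡C, so it is a nitrile.

alkyne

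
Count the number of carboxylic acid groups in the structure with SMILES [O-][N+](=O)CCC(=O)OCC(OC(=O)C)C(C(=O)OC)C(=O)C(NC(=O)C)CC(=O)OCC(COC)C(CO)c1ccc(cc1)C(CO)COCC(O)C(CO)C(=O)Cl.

0

Reading the structure from left to right:
  O2NCH2: –NO2 on carbon → nitro group.
  CH2COOCH2: –C(=O)–O–C with C on the carbonyl side → ester.
  CH(OCOCH3): pendant –OC(=O)CH3: an acyloxy group → ester.
  CH(COOCH3): pendant –COOCH3: carbonyl C bonded to C and –OCH3 → ester.
  CO: –C(=O)– with carbon on both sides → ketone.
  CH(NHCOCH3): pendant –NHC(=O)CH3: N bonded to a carbonyl → amide (not amine).
  CH2COOCH2: –C(=O)–O–C with C on the carbonyl side → ester.
  CH(CH2OCH3): pendant –CH2OCH3: C–O–C linkage → ether.
  CH(CH2OH): pendant –CH2OH on an sp³ backbone C → alcohol.
  C6H4: para-disubstituted benzene ring → arene.
  CH(CH2OH): pendant –CH2OH on an sp³ backbone C → alcohol.
  CH2OCH2: C–O–C with sp³ carbons on both sides and no adjacent C=O → ether.
  CH(OH): –OH on an sp³ carbon → alcohol (secondary).
  CH(CH2OH): pendant –CH2OH on an sp³ backbone C → alcohol.
  COCl: –C(=O)Cl: carbonyl C bonded to C and to a halogen → acyl halide (not alkyl halide).
No segment is a carboxylic acid: CH2COOCH2 is ester, not carboxylic acid; CH(OCOCH3) is ester, not carboxylic acid; CH(COOCH3) is ester, not carboxylic acid. → 0.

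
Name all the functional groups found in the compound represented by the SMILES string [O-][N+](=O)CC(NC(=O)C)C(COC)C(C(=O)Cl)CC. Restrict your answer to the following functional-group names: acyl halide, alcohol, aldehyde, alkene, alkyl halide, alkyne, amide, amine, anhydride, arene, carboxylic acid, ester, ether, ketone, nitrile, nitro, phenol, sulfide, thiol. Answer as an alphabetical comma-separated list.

acyl halide, amide, ether, nitro

Working along the chain:
  O2NCH2: –NO2 on carbon → nitro group.
  CH(NHCOCH3): pendant –NHC(=O)CH3: N bonded to a carbonyl → amide (not amine).
  CH(CH2OCH3): pendant –CH2OCH3: C–O–C linkage → ether.
  CH(COCl): pendant –C(=O)X: carbonyl C bonded to C and halogen → acyl halide.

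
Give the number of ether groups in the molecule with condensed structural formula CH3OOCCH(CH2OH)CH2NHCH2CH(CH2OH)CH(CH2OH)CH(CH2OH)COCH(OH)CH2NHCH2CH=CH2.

Reading the structure from left to right:
  CH3OOC: CH3O–C(=O)–: carbonyl C bonded to C and to –OCH3 → ester (not ketone + ether).
  CH(CH2OH): pendant –CH2OH on an sp³ backbone C → alcohol.
  CH2NHCH2: C–N–C with sp³ carbons and no adjacent C=O → amine (secondary).
  CH(CH2OH): pendant –CH2OH on an sp³ backbone C → alcohol.
  CH(CH2OH): pendant –CH2OH on an sp³ backbone C → alcohol.
  CH(CH2OH): pendant –CH2OH on an sp³ backbone C → alcohol.
  CO: –C(=O)– with carbon on both sides → ketone.
  CH(OH): –OH on an sp³ carbon → alcohol (secondary).
  CH2NHCH2: C–N–C with sp³ carbons and no adjacent C=O → amine (secondary).
  CH=CH2: C=C double bond → alkene.
No segment is a ether: CH3OOC is ester, not ether; CH(CH2OH) is alcohol, not ether; CH(CH2OH) is alcohol, not ether. → 0.

0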